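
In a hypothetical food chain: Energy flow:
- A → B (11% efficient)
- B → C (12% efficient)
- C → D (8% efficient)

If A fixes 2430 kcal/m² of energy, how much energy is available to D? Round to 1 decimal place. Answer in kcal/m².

B: 2430 × 0.11 = 267.3 kcal/m²
C: 267.3 × 0.12 = 32.076 kcal/m²
D: 32.076 × 0.08 = 2.56608 kcal/m²

2.6 kcal/m²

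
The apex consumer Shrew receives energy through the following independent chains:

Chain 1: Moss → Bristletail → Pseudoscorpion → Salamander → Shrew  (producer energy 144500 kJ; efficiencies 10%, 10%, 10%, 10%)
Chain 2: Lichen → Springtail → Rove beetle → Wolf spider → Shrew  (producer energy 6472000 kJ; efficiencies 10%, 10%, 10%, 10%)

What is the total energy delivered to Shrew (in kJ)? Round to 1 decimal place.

Chain 1: 144500 × 0.1 × 0.1 × 0.1 × 0.1 = 14.45 kJ
Chain 2: 6472000 × 0.1 × 0.1 × 0.1 × 0.1 = 647.2 kJ
Total at Shrew: 14.45 + 647.2 = 661.65 kJ

661.7 kJ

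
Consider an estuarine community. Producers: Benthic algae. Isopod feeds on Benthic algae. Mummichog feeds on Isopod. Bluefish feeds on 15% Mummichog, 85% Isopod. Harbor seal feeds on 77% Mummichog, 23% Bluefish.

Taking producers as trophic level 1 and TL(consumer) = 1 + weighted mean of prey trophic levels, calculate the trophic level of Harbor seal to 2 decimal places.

4.03

Isopod: 1 + 1 = 2
Mummichog: 1 + 2 = 3
Bluefish: 1 + (0.15×3 + 0.85×2) = 3.15
Harbor seal: 1 + (0.77×3 + 0.23×3.15) = 4.0345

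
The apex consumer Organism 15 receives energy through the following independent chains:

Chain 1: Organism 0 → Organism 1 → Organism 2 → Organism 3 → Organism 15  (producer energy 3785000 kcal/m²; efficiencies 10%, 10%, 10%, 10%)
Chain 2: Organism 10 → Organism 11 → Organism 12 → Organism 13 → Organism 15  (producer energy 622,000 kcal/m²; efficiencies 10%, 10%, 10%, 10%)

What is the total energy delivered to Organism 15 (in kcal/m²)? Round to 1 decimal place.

Chain 1: 3785000 × 0.1 × 0.1 × 0.1 × 0.1 = 378.5 kcal/m²
Chain 2: 622000 × 0.1 × 0.1 × 0.1 × 0.1 = 62.2 kcal/m²
Total at Organism 15: 378.5 + 62.2 = 440.7 kcal/m²

440.7 kcal/m²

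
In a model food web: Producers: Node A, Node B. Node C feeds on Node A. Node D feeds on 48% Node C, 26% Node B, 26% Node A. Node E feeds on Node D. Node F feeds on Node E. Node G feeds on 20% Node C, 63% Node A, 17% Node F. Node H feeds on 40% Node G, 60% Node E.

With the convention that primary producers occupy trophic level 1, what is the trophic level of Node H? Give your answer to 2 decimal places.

4.20

Node C: 1 + 1 = 2
Node D: 1 + (0.48×2 + 0.26×1 + 0.26×1) = 2.48
Node E: 1 + 2.48 = 3.48
Node F: 1 + 3.48 = 4.48
Node G: 1 + (0.2×2 + 0.63×1 + 0.17×4.48) = 2.7916
Node H: 1 + (0.4×2.7916 + 0.6×3.48) = 4.20464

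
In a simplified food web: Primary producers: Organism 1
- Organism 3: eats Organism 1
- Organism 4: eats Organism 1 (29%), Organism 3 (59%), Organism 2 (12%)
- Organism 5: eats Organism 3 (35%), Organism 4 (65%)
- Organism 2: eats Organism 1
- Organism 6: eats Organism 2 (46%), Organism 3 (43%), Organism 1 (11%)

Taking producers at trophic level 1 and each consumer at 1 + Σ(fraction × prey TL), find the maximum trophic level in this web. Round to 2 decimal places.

Organism 2: 1 + 1 = 2
Organism 3: 1 + 1 = 2
Organism 4: 1 + (0.29×1 + 0.59×2 + 0.12×2) = 2.71
Organism 5: 1 + (0.35×2 + 0.65×2.71) = 3.4615
Organism 6: 1 + (0.46×2 + 0.43×2 + 0.11×1) = 2.89

3.46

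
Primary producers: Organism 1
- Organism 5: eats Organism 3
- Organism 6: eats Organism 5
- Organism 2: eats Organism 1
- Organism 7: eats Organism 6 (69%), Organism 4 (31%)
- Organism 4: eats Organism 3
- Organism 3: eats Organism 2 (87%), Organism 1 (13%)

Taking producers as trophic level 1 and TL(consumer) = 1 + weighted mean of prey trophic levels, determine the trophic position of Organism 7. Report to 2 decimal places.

Organism 2: 1 + 1 = 2
Organism 3: 1 + (0.87×2 + 0.13×1) = 2.87
Organism 4: 1 + 2.87 = 3.87
Organism 5: 1 + 2.87 = 3.87
Organism 6: 1 + 3.87 = 4.87
Organism 7: 1 + (0.69×4.87 + 0.31×3.87) = 5.56

5.56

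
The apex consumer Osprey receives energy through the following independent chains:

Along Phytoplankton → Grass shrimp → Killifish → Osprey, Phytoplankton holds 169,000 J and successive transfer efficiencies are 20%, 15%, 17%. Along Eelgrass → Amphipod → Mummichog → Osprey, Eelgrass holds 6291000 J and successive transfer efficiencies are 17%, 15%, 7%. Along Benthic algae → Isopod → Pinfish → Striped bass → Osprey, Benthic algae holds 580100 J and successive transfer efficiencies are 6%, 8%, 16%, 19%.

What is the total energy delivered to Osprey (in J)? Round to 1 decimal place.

12176.0 J

Via Phytoplankton: 169000 × 0.2 × 0.15 × 0.17 = 861.9 J
Via Eelgrass: 6291000 × 0.17 × 0.15 × 0.07 = 11229.435 J
Via Benthic algae: 580100 × 0.06 × 0.08 × 0.16 × 0.19 = 84.648192 J
Total at Osprey: 861.9 + 11229.435 + 84.648192 = 12175.983192 J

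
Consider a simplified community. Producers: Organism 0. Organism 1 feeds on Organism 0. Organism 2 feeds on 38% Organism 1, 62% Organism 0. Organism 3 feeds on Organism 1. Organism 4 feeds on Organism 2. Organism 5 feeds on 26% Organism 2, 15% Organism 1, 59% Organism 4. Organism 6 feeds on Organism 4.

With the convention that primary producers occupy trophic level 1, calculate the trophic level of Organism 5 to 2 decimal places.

Organism 1: 1 + 1 = 2
Organism 2: 1 + (0.38×2 + 0.62×1) = 2.38
Organism 3: 1 + 2 = 3
Organism 4: 1 + 2.38 = 3.38
Organism 5: 1 + (0.26×2.38 + 0.15×2 + 0.59×3.38) = 3.913
Organism 6: 1 + 3.38 = 4.38

3.91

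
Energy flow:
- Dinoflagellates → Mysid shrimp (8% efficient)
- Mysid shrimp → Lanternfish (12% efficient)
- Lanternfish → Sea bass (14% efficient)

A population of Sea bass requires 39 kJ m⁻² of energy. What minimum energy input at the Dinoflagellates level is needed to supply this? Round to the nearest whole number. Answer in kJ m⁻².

Cumulative transfer efficiency: 0.08 × 0.12 × 0.14 = 0.001344
Dinoflagellates energy = 39 / 0.001344 = 29018 kJ m⁻²

29018 kJ m⁻²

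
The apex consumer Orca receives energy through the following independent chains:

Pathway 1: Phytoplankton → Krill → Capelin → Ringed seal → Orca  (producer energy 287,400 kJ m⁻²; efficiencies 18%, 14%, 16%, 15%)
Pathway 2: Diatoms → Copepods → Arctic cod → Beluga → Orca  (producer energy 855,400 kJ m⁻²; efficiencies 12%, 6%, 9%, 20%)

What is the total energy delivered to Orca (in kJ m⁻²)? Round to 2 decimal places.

284.68 kJ m⁻²

Pathway 1: 287400 × 0.18 × 0.14 × 0.16 × 0.15 = 173.81952 kJ m⁻²
Pathway 2: 855400 × 0.12 × 0.06 × 0.09 × 0.2 = 110.85984 kJ m⁻²
Total at Orca: 173.81952 + 110.85984 = 284.67936 kJ m⁻²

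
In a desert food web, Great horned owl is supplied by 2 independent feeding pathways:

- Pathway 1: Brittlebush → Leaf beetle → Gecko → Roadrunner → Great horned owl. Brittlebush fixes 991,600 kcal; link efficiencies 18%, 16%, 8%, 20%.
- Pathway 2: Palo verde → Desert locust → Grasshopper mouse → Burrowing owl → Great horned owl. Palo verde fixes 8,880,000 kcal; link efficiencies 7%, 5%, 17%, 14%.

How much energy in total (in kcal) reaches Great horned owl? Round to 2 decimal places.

Pathway 1: 991600 × 0.18 × 0.16 × 0.08 × 0.2 = 456.92928 kcal
Pathway 2: 8880000 × 0.07 × 0.05 × 0.17 × 0.14 = 739.704 kcal
Total at Great horned owl: 456.92928 + 739.704 = 1196.63328 kcal

1196.63 kcal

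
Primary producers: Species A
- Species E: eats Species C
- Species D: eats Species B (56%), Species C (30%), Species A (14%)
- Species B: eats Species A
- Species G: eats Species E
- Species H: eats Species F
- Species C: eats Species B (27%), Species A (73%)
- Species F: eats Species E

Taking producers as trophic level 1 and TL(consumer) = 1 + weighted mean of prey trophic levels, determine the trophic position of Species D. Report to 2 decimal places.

Species B: 1 + 1 = 2
Species C: 1 + (0.27×2 + 0.73×1) = 2.27
Species D: 1 + (0.56×2 + 0.3×2.27 + 0.14×1) = 2.941
Species E: 1 + 2.27 = 3.27
Species F: 1 + 3.27 = 4.27
Species G: 1 + 3.27 = 4.27
Species H: 1 + 4.27 = 5.27

2.94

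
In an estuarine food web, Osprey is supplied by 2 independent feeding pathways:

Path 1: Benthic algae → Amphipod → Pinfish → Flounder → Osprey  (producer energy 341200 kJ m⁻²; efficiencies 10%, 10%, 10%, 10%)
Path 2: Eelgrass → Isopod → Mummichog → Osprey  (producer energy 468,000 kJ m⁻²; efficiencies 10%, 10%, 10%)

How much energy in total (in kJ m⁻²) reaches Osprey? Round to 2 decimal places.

502.12 kJ m⁻²

Path 1: 341200 × 0.1 × 0.1 × 0.1 × 0.1 = 34.12 kJ m⁻²
Path 2: 468000 × 0.1 × 0.1 × 0.1 = 468 kJ m⁻²
Total at Osprey: 34.12 + 468 = 502.12 kJ m⁻²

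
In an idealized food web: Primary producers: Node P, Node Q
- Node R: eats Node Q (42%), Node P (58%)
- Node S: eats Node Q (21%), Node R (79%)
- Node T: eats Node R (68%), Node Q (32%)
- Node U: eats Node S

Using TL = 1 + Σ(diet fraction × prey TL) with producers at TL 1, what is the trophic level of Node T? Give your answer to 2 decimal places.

Node R: 1 + (0.42×1 + 0.58×1) = 2
Node S: 1 + (0.21×1 + 0.79×2) = 2.79
Node T: 1 + (0.68×2 + 0.32×1) = 2.68
Node U: 1 + 2.79 = 3.79

2.68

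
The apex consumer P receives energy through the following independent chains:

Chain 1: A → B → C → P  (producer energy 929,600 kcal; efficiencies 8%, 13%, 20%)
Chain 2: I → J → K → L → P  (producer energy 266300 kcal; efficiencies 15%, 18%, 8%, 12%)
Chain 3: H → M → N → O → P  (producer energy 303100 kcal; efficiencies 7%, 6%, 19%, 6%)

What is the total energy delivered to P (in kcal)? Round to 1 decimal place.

2017.1 kcal

Chain 1: 929600 × 0.08 × 0.13 × 0.2 = 1933.568 kcal
Chain 2: 266300 × 0.15 × 0.18 × 0.08 × 0.12 = 69.02496 kcal
Chain 3: 303100 × 0.07 × 0.06 × 0.19 × 0.06 = 14.512428 kcal
Total at P: 1933.568 + 69.02496 + 14.512428 = 2017.105388 kcal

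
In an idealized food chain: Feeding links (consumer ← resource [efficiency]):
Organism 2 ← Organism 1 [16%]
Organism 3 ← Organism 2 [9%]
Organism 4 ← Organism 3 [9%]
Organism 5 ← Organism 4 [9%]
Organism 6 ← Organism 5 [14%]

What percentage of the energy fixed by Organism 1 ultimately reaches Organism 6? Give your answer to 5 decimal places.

Product of link efficiencies: 0.16 × 0.09 × 0.09 × 0.09 × 0.14 = 0.0000163296
As a percentage: 0.0000163296 × 100 = 0.00163%

0.00163%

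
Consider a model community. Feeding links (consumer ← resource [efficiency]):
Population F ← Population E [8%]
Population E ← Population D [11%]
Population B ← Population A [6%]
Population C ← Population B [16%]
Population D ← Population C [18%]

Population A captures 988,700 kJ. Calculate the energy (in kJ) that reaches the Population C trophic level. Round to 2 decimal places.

9491.52 kJ

Population B: 988700 × 0.06 = 59322 kJ
Population C: 59322 × 0.16 = 9491.52 kJ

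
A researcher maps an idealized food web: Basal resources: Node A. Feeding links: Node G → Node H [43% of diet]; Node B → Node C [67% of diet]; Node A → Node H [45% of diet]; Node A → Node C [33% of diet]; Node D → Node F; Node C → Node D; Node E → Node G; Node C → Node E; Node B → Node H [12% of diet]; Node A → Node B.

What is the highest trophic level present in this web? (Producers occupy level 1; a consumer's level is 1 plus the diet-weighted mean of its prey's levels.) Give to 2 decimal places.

4.67

Node B: 1 + 1 = 2
Node C: 1 + (0.67×2 + 0.33×1) = 2.67
Node D: 1 + 2.67 = 3.67
Node E: 1 + 2.67 = 3.67
Node F: 1 + 3.67 = 4.67
Node G: 1 + 3.67 = 4.67
Node H: 1 + (0.43×4.67 + 0.45×1 + 0.12×2) = 3.6981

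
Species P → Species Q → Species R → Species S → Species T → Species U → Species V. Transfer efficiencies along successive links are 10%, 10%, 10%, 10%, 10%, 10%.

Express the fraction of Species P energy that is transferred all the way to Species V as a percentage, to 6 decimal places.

0.000100%

Product of link efficiencies: 0.1 × 0.1 × 0.1 × 0.1 × 0.1 × 0.1 = 0.000001
As a percentage: 0.000001 × 100 = 0.000100%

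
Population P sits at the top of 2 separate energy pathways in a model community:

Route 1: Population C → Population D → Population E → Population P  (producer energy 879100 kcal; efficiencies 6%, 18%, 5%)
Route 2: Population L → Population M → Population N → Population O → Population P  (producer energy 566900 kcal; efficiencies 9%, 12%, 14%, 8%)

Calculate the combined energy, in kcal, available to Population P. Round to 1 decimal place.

543.3 kcal

Route 1: 879100 × 0.06 × 0.18 × 0.05 = 474.714 kcal
Route 2: 566900 × 0.09 × 0.12 × 0.14 × 0.08 = 68.572224 kcal
Total at Population P: 474.714 + 68.572224 = 543.286224 kcal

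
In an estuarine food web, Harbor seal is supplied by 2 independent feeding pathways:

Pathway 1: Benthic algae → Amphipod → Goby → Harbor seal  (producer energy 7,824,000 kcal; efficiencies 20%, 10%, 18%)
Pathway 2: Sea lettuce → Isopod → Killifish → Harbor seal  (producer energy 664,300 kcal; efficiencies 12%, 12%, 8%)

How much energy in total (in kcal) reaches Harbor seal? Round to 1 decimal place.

Pathway 1: 7824000 × 0.2 × 0.1 × 0.18 = 28166.4 kcal
Pathway 2: 664300 × 0.12 × 0.12 × 0.08 = 765.2736 kcal
Total at Harbor seal: 28166.4 + 765.2736 = 28931.6736 kcal

28931.7 kcal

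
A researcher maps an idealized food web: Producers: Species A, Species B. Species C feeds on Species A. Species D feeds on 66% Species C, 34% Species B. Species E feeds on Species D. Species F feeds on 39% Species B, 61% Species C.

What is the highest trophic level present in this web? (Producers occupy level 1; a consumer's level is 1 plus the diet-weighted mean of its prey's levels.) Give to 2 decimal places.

Species C: 1 + 1 = 2
Species D: 1 + (0.66×2 + 0.34×1) = 2.66
Species E: 1 + 2.66 = 3.66
Species F: 1 + (0.39×1 + 0.61×2) = 2.61

3.66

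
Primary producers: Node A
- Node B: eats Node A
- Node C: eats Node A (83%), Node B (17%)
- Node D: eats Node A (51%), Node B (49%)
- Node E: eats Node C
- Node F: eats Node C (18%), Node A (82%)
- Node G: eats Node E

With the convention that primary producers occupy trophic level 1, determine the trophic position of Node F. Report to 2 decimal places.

Node B: 1 + 1 = 2
Node C: 1 + (0.83×1 + 0.17×2) = 2.17
Node D: 1 + (0.51×1 + 0.49×2) = 2.49
Node E: 1 + 2.17 = 3.17
Node F: 1 + (0.18×2.17 + 0.82×1) = 2.2106
Node G: 1 + 3.17 = 4.17

2.21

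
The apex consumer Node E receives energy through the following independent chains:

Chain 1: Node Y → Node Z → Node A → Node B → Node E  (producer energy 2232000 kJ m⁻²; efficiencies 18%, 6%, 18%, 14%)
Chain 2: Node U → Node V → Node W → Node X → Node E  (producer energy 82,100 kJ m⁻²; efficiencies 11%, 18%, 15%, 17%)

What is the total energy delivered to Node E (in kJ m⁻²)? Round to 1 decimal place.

Chain 1: 2232000 × 0.18 × 0.06 × 0.18 × 0.14 = 607.46112 kJ m⁻²
Chain 2: 82100 × 0.11 × 0.18 × 0.15 × 0.17 = 41.45229 kJ m⁻²
Total at Node E: 607.46112 + 41.45229 = 648.91341 kJ m⁻²

648.9 kJ m⁻²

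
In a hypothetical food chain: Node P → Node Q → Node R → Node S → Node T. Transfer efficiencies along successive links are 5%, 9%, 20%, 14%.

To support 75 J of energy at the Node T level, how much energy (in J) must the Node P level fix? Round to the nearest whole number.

595238 J

Cumulative transfer efficiency: 0.05 × 0.09 × 0.2 × 0.14 = 0.000126
Node P energy = 75 / 0.000126 = 595238 J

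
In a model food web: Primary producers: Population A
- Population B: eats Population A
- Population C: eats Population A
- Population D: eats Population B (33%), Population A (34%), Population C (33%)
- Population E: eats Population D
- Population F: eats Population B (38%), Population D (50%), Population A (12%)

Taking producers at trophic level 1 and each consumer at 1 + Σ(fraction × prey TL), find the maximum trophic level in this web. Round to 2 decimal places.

Population B: 1 + 1 = 2
Population C: 1 + 1 = 2
Population D: 1 + (0.33×2 + 0.34×1 + 0.33×2) = 2.66
Population E: 1 + 2.66 = 3.66
Population F: 1 + (0.38×2 + 0.5×2.66 + 0.12×1) = 3.21

3.66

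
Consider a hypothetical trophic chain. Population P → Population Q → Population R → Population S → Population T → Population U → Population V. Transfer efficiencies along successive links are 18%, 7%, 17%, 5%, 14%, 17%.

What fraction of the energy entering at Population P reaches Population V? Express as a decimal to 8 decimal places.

Product of link efficiencies: 0.18 × 0.07 × 0.17 × 0.05 × 0.14 × 0.17 = 0.00000254898

0.00000255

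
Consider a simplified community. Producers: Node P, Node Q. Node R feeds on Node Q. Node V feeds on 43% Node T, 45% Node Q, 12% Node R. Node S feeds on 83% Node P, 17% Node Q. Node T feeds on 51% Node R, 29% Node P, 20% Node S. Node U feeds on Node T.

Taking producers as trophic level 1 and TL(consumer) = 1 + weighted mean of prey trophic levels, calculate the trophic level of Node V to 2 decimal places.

Node R: 1 + 1 = 2
Node S: 1 + (0.83×1 + 0.17×1) = 2
Node T: 1 + (0.51×2 + 0.29×1 + 0.2×2) = 2.71
Node U: 1 + 2.71 = 3.71
Node V: 1 + (0.43×2.71 + 0.45×1 + 0.12×2) = 2.8553

2.86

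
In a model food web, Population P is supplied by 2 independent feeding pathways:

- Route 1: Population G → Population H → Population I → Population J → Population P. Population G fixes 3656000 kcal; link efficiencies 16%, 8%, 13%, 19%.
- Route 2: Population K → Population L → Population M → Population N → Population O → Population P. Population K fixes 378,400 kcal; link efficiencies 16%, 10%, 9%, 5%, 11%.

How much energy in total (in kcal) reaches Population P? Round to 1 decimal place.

Route 1: 3656000 × 0.16 × 0.08 × 0.13 × 0.19 = 1155.88096 kcal
Route 2: 378400 × 0.16 × 0.1 × 0.09 × 0.05 × 0.11 = 2.996928 kcal
Total at Population P: 1155.88096 + 2.996928 = 1158.877888 kcal

1158.9 kcal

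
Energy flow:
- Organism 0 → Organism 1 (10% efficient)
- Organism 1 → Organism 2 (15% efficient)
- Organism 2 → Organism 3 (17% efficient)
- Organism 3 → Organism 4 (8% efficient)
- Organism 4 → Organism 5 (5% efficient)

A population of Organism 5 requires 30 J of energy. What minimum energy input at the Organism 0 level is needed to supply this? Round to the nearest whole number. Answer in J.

2941176 J

Cumulative transfer efficiency: 0.1 × 0.15 × 0.17 × 0.08 × 0.05 = 0.0000102
Organism 0 energy = 30 / 0.0000102 = 2941176 J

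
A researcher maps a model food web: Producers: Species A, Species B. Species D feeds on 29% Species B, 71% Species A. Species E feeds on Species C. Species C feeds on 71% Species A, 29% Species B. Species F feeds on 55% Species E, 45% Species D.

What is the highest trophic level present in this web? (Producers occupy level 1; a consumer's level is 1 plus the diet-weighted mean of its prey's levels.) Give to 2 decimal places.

Species C: 1 + (0.71×1 + 0.29×1) = 2
Species D: 1 + (0.29×1 + 0.71×1) = 2
Species E: 1 + 2 = 3
Species F: 1 + (0.55×3 + 0.45×2) = 3.55

3.55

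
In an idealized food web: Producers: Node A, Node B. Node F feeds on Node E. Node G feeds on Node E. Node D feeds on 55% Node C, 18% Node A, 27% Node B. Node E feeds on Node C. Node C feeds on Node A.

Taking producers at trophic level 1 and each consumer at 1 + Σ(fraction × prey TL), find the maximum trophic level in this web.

4

Node C: 1 + 1 = 2
Node D: 1 + (0.55×2 + 0.18×1 + 0.27×1) = 2.55
Node E: 1 + 2 = 3
Node F: 1 + 3 = 4
Node G: 1 + 3 = 4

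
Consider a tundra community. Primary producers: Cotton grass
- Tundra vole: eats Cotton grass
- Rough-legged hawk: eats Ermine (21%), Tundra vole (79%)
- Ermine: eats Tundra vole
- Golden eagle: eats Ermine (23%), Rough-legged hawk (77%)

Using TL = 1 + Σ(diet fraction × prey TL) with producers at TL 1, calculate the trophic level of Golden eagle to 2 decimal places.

Tundra vole: 1 + 1 = 2
Ermine: 1 + 2 = 3
Rough-legged hawk: 1 + (0.21×3 + 0.79×2) = 3.21
Golden eagle: 1 + (0.23×3 + 0.77×3.21) = 4.1617

4.16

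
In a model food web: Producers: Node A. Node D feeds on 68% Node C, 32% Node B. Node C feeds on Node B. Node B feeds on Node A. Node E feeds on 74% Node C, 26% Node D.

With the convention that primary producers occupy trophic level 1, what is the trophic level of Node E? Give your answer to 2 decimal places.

Node B: 1 + 1 = 2
Node C: 1 + 2 = 3
Node D: 1 + (0.68×3 + 0.32×2) = 3.68
Node E: 1 + (0.74×3 + 0.26×3.68) = 4.1768

4.18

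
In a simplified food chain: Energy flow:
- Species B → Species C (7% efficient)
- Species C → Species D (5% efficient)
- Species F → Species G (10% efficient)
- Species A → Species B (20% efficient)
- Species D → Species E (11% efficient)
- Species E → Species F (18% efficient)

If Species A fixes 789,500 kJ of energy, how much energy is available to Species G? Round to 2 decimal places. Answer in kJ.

Species B: 789500 × 0.2 = 157900 kJ
Species C: 157900 × 0.07 = 11053 kJ
Species D: 11053 × 0.05 = 552.65 kJ
Species E: 552.65 × 0.11 = 60.7915 kJ
Species F: 60.7915 × 0.18 = 10.94247 kJ
Species G: 10.94247 × 0.1 = 1.094247 kJ

1.09 kJ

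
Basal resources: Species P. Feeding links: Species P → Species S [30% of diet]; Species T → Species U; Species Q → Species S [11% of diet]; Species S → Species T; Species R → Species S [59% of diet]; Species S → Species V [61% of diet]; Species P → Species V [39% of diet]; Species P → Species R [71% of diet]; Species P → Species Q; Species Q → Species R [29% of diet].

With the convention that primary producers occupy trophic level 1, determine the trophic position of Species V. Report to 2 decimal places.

Species Q: 1 + 1 = 2
Species R: 1 + (0.71×1 + 0.29×2) = 2.29
Species S: 1 + (0.59×2.29 + 0.11×2 + 0.3×1) = 2.8711
Species T: 1 + 2.8711 = 3.8711
Species U: 1 + 3.8711 = 4.8711
Species V: 1 + (0.61×2.8711 + 0.39×1) = 3.141371

3.14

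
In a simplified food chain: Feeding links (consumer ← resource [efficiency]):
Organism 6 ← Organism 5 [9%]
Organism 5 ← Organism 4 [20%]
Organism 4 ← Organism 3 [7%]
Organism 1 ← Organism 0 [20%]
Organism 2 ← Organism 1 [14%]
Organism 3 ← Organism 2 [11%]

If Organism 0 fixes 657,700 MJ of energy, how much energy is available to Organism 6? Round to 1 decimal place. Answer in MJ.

2.6 MJ

Organism 1: 657700 × 0.2 = 131540 MJ
Organism 2: 131540 × 0.14 = 18415.6 MJ
Organism 3: 18415.6 × 0.11 = 2025.716 MJ
Organism 4: 2025.716 × 0.07 = 141.80012 MJ
Organism 5: 141.80012 × 0.2 = 28.360024 MJ
Organism 6: 28.360024 × 0.09 = 2.55240216 MJ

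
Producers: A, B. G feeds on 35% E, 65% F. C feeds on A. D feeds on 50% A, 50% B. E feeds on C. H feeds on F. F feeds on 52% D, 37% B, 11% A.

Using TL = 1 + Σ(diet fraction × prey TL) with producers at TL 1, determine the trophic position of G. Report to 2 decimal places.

C: 1 + 1 = 2
D: 1 + (0.5×1 + 0.5×1) = 2
E: 1 + 2 = 3
F: 1 + (0.52×2 + 0.37×1 + 0.11×1) = 2.52
G: 1 + (0.35×3 + 0.65×2.52) = 3.688
H: 1 + 2.52 = 3.52

3.69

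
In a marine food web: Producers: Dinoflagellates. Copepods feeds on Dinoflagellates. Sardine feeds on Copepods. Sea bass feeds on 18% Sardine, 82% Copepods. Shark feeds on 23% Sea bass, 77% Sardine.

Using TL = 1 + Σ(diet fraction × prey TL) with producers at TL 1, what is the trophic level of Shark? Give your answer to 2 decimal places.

4.04

Copepods: 1 + 1 = 2
Sardine: 1 + 2 = 3
Sea bass: 1 + (0.18×3 + 0.82×2) = 3.18
Shark: 1 + (0.23×3.18 + 0.77×3) = 4.0414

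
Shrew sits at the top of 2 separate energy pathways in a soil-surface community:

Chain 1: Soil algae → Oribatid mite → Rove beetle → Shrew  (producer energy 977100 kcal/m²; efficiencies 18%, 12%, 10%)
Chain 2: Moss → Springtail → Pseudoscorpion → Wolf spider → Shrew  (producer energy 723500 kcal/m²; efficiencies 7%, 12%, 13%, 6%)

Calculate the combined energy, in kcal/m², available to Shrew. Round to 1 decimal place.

Chain 1: 977100 × 0.18 × 0.12 × 0.1 = 2110.536 kcal/m²
Chain 2: 723500 × 0.07 × 0.12 × 0.13 × 0.06 = 47.40372 kcal/m²
Total at Shrew: 2110.536 + 47.40372 = 2157.93972 kcal/m²

2157.9 kcal/m²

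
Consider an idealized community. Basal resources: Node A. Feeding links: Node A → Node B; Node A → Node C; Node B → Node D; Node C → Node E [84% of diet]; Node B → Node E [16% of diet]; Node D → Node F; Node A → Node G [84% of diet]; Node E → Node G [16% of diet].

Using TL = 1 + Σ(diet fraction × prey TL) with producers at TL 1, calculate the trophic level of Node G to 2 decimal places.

Node B: 1 + 1 = 2
Node C: 1 + 1 = 2
Node D: 1 + 2 = 3
Node E: 1 + (0.84×2 + 0.16×2) = 3
Node F: 1 + 3 = 4
Node G: 1 + (0.84×1 + 0.16×3) = 2.32

2.32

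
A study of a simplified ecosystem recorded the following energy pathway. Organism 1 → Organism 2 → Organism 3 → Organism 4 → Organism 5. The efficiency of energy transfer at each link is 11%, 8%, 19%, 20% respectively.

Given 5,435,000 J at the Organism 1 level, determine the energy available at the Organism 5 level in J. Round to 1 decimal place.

1817.5 J

Organism 2: 5435000 × 0.11 = 597850 J
Organism 3: 597850 × 0.08 = 47828 J
Organism 4: 47828 × 0.19 = 9087.32 J
Organism 5: 9087.32 × 0.2 = 1817.464 J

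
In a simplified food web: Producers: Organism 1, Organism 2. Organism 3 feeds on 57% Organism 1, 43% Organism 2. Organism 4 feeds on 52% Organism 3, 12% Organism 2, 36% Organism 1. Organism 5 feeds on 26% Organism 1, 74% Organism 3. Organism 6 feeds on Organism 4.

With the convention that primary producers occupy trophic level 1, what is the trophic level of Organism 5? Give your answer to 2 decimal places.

2.74

Organism 3: 1 + (0.57×1 + 0.43×1) = 2
Organism 4: 1 + (0.52×2 + 0.12×1 + 0.36×1) = 2.52
Organism 5: 1 + (0.26×1 + 0.74×2) = 2.74
Organism 6: 1 + 2.52 = 3.52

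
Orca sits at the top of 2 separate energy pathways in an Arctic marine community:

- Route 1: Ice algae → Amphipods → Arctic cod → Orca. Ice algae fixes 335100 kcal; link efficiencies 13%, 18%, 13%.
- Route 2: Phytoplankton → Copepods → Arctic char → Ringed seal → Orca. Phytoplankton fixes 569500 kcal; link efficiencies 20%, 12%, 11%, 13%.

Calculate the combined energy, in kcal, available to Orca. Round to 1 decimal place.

1214.8 kcal

Route 1: 335100 × 0.13 × 0.18 × 0.13 = 1019.3742 kcal
Route 2: 569500 × 0.2 × 0.12 × 0.11 × 0.13 = 195.4524 kcal
Total at Orca: 1019.3742 + 195.4524 = 1214.8266 kcal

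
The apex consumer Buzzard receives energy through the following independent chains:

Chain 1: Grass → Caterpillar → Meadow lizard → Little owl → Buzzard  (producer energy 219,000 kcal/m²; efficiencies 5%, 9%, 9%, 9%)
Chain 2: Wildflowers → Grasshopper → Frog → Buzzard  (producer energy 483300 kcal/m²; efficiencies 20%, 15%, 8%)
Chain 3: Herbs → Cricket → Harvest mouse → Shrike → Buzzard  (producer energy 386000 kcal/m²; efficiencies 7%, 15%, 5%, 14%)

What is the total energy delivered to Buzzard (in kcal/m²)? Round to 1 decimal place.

1196.3 kcal/m²

Chain 1: 219000 × 0.05 × 0.09 × 0.09 × 0.09 = 7.98255 kcal/m²
Chain 2: 483300 × 0.2 × 0.15 × 0.08 = 1159.92 kcal/m²
Chain 3: 386000 × 0.07 × 0.15 × 0.05 × 0.14 = 28.371 kcal/m²
Total at Buzzard: 7.98255 + 1159.92 + 28.371 = 1196.27355 kcal/m²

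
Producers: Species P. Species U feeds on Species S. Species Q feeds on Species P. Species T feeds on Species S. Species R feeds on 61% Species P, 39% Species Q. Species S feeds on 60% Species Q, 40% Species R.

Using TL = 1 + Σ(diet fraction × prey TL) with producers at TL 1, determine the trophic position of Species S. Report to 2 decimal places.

Species Q: 1 + 1 = 2
Species R: 1 + (0.61×1 + 0.39×2) = 2.39
Species S: 1 + (0.6×2 + 0.4×2.39) = 3.156
Species T: 1 + 3.156 = 4.156
Species U: 1 + 3.156 = 4.156

3.16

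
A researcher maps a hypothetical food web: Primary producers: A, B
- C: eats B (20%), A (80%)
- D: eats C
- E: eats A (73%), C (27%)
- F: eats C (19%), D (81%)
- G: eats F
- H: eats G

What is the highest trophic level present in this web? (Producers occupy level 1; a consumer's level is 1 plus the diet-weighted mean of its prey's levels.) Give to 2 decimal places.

C: 1 + (0.2×1 + 0.8×1) = 2
D: 1 + 2 = 3
E: 1 + (0.73×1 + 0.27×2) = 2.27
F: 1 + (0.19×2 + 0.81×3) = 3.81
G: 1 + 3.81 = 4.81
H: 1 + 4.81 = 5.81

5.81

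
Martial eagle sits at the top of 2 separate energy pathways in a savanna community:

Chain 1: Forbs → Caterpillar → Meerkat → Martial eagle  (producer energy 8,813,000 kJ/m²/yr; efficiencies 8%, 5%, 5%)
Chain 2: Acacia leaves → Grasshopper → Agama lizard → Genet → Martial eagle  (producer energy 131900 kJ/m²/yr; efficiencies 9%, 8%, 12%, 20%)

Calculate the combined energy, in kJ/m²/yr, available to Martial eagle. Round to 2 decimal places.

1785.39 kJ/m²/yr

Chain 1: 8813000 × 0.08 × 0.05 × 0.05 = 1762.6 kJ/m²/yr
Chain 2: 131900 × 0.09 × 0.08 × 0.12 × 0.2 = 22.79232 kJ/m²/yr
Total at Martial eagle: 1762.6 + 22.79232 = 1785.39232 kJ/m²/yr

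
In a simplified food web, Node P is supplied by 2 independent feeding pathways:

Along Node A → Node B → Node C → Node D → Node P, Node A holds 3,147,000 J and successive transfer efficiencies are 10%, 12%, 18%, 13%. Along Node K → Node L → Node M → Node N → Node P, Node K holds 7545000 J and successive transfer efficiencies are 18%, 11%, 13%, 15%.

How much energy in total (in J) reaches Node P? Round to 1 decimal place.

Via Node A: 3147000 × 0.1 × 0.12 × 0.18 × 0.13 = 883.6776 J
Via Node K: 7545000 × 0.18 × 0.11 × 0.13 × 0.15 = 2913.1245 J
Total at Node P: 883.6776 + 2913.1245 = 3796.8021 J

3796.8 J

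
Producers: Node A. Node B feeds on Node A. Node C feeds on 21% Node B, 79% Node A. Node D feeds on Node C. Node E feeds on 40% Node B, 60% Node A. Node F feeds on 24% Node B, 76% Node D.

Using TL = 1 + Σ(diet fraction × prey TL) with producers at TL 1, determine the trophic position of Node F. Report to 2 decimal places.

Node B: 1 + 1 = 2
Node C: 1 + (0.21×2 + 0.79×1) = 2.21
Node D: 1 + 2.21 = 3.21
Node E: 1 + (0.4×2 + 0.6×1) = 2.4
Node F: 1 + (0.24×2 + 0.76×3.21) = 3.9196

3.92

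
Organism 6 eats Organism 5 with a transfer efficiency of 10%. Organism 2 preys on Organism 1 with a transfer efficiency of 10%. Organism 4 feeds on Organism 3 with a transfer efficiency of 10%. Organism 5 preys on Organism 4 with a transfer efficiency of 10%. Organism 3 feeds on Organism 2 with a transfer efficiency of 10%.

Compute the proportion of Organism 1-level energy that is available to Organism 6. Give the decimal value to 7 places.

0.0000100

Product of link efficiencies: 0.1 × 0.1 × 0.1 × 0.1 × 0.1 = 0.00001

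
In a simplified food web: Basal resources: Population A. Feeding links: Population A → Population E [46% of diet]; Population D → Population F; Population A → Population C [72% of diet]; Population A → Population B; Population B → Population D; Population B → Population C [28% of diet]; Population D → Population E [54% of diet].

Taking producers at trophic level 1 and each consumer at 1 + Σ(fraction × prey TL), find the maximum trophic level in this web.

4

Population B: 1 + 1 = 2
Population C: 1 + (0.72×1 + 0.28×2) = 2.28
Population D: 1 + 2 = 3
Population E: 1 + (0.46×1 + 0.54×3) = 3.08
Population F: 1 + 3 = 4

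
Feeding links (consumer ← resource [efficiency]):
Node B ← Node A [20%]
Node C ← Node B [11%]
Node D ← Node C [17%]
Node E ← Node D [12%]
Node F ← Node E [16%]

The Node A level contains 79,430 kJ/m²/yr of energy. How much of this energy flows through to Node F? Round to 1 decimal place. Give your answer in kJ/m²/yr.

Node B: 79430 × 0.2 = 15886 kJ/m²/yr
Node C: 15886 × 0.11 = 1747.46 kJ/m²/yr
Node D: 1747.46 × 0.17 = 297.0682 kJ/m²/yr
Node E: 297.0682 × 0.12 = 35.648184 kJ/m²/yr
Node F: 35.648184 × 0.16 = 5.70370944 kJ/m²/yr

5.7 kJ/m²/yr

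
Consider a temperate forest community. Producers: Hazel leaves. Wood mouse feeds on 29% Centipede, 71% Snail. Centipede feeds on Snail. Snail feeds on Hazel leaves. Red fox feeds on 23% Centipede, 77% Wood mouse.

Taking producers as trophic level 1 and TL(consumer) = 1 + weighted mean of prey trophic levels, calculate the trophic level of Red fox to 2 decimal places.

4.22

Snail: 1 + 1 = 2
Centipede: 1 + 2 = 3
Wood mouse: 1 + (0.29×3 + 0.71×2) = 3.29
Red fox: 1 + (0.23×3 + 0.77×3.29) = 4.2233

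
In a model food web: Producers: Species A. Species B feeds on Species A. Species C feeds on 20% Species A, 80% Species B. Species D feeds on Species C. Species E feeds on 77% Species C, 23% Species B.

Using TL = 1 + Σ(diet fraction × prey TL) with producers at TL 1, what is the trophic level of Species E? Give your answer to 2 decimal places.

3.62

Species B: 1 + 1 = 2
Species C: 1 + (0.2×1 + 0.8×2) = 2.8
Species D: 1 + 2.8 = 3.8
Species E: 1 + (0.77×2.8 + 0.23×2) = 3.616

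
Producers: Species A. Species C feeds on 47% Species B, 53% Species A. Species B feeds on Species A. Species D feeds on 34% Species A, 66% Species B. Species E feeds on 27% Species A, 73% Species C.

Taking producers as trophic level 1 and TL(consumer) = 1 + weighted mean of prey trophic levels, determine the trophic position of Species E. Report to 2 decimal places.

Species B: 1 + 1 = 2
Species C: 1 + (0.47×2 + 0.53×1) = 2.47
Species D: 1 + (0.34×1 + 0.66×2) = 2.66
Species E: 1 + (0.27×1 + 0.73×2.47) = 3.0731

3.07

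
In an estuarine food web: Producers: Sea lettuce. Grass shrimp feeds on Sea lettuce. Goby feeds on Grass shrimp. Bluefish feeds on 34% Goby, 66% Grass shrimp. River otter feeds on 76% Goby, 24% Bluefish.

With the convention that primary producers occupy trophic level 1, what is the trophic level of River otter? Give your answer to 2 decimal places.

4.08

Grass shrimp: 1 + 1 = 2
Goby: 1 + 2 = 3
Bluefish: 1 + (0.34×3 + 0.66×2) = 3.34
River otter: 1 + (0.76×3 + 0.24×3.34) = 4.0816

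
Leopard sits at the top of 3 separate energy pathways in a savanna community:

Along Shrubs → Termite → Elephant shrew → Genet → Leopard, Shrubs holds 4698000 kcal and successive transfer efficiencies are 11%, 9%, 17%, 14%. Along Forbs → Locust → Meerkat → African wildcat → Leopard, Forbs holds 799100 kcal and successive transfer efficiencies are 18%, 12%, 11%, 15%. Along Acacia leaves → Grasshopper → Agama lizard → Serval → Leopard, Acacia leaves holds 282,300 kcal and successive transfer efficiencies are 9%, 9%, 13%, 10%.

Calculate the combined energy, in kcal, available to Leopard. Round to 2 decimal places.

Via Shrubs: 4698000 × 0.11 × 0.09 × 0.17 × 0.14 = 1106.94276 kcal
Via Forbs: 799100 × 0.18 × 0.12 × 0.11 × 0.15 = 284.79924 kcal
Via Acacia leaves: 282300 × 0.09 × 0.09 × 0.13 × 0.1 = 29.72619 kcal
Total at Leopard: 1106.94276 + 284.79924 + 29.72619 = 1421.46819 kcal

1421.47 kcal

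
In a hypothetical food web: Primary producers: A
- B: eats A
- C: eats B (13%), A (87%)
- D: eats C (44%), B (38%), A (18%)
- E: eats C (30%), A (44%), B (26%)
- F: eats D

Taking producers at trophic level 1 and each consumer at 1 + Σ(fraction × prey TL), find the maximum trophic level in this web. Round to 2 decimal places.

3.88

B: 1 + 1 = 2
C: 1 + (0.13×2 + 0.87×1) = 2.13
D: 1 + (0.44×2.13 + 0.38×2 + 0.18×1) = 2.8772
E: 1 + (0.3×2.13 + 0.44×1 + 0.26×2) = 2.599
F: 1 + 2.8772 = 3.8772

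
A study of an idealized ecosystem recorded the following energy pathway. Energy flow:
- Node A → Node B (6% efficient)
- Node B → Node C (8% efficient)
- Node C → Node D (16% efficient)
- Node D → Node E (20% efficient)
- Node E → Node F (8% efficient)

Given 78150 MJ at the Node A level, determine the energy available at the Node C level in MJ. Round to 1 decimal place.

375.1 MJ

Node B: 78150 × 0.06 = 4689 MJ
Node C: 4689 × 0.08 = 375.12 MJ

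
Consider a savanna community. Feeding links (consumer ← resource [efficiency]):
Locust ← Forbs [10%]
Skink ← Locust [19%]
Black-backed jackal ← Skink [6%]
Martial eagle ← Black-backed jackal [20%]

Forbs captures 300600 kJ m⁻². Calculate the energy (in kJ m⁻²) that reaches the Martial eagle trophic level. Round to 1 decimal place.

68.5 kJ m⁻²

Locust: 300600 × 0.1 = 30060 kJ m⁻²
Skink: 30060 × 0.19 = 5711.4 kJ m⁻²
Black-backed jackal: 5711.4 × 0.06 = 342.684 kJ m⁻²
Martial eagle: 342.684 × 0.2 = 68.5368 kJ m⁻²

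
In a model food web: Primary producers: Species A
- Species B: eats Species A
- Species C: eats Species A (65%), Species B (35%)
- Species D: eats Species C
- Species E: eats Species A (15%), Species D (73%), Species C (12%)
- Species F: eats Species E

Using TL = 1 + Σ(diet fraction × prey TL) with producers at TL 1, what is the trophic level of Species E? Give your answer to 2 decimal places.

Species B: 1 + 1 = 2
Species C: 1 + (0.65×1 + 0.35×2) = 2.35
Species D: 1 + 2.35 = 3.35
Species E: 1 + (0.15×1 + 0.73×3.35 + 0.12×2.35) = 3.8775
Species F: 1 + 3.8775 = 4.8775

3.88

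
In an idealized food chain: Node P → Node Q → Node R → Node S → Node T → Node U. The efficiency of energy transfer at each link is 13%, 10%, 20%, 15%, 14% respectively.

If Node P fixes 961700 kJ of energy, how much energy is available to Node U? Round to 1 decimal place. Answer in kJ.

Node Q: 961700 × 0.13 = 125021 kJ
Node R: 125021 × 0.1 = 12502.1 kJ
Node S: 12502.1 × 0.2 = 2500.42 kJ
Node T: 2500.42 × 0.15 = 375.063 kJ
Node U: 375.063 × 0.14 = 52.50882 kJ

52.5 kJ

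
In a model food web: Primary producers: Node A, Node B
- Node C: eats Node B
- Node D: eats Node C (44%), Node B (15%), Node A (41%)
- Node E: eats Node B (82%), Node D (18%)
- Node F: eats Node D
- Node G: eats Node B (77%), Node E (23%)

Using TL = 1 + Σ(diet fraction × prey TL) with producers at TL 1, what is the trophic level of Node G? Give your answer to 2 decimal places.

2.29

Node C: 1 + 1 = 2
Node D: 1 + (0.44×2 + 0.15×1 + 0.41×1) = 2.44
Node E: 1 + (0.82×1 + 0.18×2.44) = 2.2592
Node F: 1 + 2.44 = 3.44
Node G: 1 + (0.77×1 + 0.23×2.2592) = 2.289616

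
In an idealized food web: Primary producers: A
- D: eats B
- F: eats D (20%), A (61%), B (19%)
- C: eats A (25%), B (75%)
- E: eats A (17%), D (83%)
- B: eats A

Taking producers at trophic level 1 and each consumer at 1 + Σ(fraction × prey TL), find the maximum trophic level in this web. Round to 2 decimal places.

3.66

B: 1 + 1 = 2
C: 1 + (0.25×1 + 0.75×2) = 2.75
D: 1 + 2 = 3
E: 1 + (0.17×1 + 0.83×3) = 3.66
F: 1 + (0.2×3 + 0.61×1 + 0.19×2) = 2.59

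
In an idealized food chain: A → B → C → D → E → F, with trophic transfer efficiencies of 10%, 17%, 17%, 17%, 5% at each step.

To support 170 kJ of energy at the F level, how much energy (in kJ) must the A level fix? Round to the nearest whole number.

6920415 kJ

Cumulative transfer efficiency: 0.1 × 0.17 × 0.17 × 0.17 × 0.05 = 0.000024565
A energy = 170 / 0.000024565 = 6920415 kJ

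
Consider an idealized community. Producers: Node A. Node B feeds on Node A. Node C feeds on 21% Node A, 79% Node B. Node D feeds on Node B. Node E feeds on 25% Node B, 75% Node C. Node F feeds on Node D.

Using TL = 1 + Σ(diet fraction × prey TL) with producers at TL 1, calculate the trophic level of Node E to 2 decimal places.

3.59

Node B: 1 + 1 = 2
Node C: 1 + (0.21×1 + 0.79×2) = 2.79
Node D: 1 + 2 = 3
Node E: 1 + (0.25×2 + 0.75×2.79) = 3.5925
Node F: 1 + 3 = 4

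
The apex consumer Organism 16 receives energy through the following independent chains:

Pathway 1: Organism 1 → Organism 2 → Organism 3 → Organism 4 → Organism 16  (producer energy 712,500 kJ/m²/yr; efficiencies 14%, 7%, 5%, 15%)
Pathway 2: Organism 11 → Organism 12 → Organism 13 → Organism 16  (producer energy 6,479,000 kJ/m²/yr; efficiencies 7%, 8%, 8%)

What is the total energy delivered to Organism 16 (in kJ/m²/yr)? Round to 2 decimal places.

2954.96 kJ/m²/yr

Pathway 1: 712500 × 0.14 × 0.07 × 0.05 × 0.15 = 52.36875 kJ/m²/yr
Pathway 2: 6479000 × 0.07 × 0.08 × 0.08 = 2902.592 kJ/m²/yr
Total at Organism 16: 52.36875 + 2902.592 = 2954.96075 kJ/m²/yr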